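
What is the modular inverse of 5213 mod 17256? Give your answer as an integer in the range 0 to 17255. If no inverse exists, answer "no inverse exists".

16541

Apply the Euclidean algorithm to 17256 and 5213:
17256 = 3·5213 + 1617
5213 = 3·1617 + 362
1617 = 4·362 + 169
362 = 2·169 + 24
169 = 7·24 + 1
24 = 24·1 + 0
The gcd is 1. Working backward:
1 = 169 − 7·24
1 = −7·362 + 15·169
1 = 15·1617 − 67·362
1 = −67·5213 + 216·1617
1 = 216·17256 − 715·5213
So 5213·(-715) ≡ 1 (mod 17256), and -715 ≡ 16541 (mod 17256).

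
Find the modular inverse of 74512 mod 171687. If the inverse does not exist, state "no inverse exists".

54325

Apply the Euclidean algorithm to 171687 and 74512:
171687 = 2*74512 + 22663
74512 = 3*22663 + 6523
22663 = 3*6523 + 3094
6523 = 2*3094 + 335
3094 = 9*335 + 79
335 = 4*79 + 19
79 = 4*19 + 3
19 = 6*3 + 1
3 = 3*1 + 0
The gcd is 1. Working backward:
1 = 19 − 6·3
1 = −6·79 + 25·19
1 = 25·335 − 106·79
1 = −106·3094 + 979·335
1 = 979·6523 − 2064·3094
1 = −2064·22663 + 7171·6523
1 = 7171·74512 − 23577·22663
1 = −23577·171687 + 54325·74512
So 74512·54325 ≡ 1 (mod 171687).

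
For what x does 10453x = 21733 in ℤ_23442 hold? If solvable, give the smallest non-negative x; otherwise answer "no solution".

First find gcd(10453, 23442):
23442 = 2×10453 + 2536
10453 = 4×2536 + 309
2536 = 8×309 + 64
309 = 4×64 + 53
64 = 1×53 + 11
53 = 4×11 + 9
11 = 1×9 + 2
9 = 4×2 + 1
2 = 2×1 + 0
gcd = 1, so a unique solution mod 23442 exists.
Back-substitute for the Bézout coefficients:
1 = 9 − 4·2
1 = −4·11 + 5·9
1 = 5·53 − 24·11
1 = −24·64 + 29·53
1 = 29·309 − 140·64
1 = −140·2536 + 1149·309
1 = 1149·10453 − 4736·2536
1 = −4736·23442 + 10621·10453
So 10453·(10621) ≡ 1 (mod 23442), giving 10453⁻¹ ≡ 10621.
x ≡ 10453⁻¹·21733 ≡ 10621·21733 ≡ 16261 (mod 23442).

16261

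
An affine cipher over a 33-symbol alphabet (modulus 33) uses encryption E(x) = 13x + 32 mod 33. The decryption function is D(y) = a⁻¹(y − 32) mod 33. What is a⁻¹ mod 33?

28

Run Euclid on (33, 13):
33 = 2×13 + 7
13 = 1×7 + 6
7 = 1×6 + 1
6 = 6×1 + 0
Since gcd(13, 33) = 1, back-substitute to write 1 as a combination:
1 = 7 − 6
1 = −13 + 2·7
1 = 2·33 − 5·13
Thus 13·(-5) ≡ 1 (mod 33); reducing, -5 mod 33 = 28.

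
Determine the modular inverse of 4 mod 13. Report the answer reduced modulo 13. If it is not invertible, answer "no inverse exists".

Apply the Euclidean algorithm to 13 and 4:
13 = 3*4 + 1
4 = 4*1 + 0
gcd = 1, so the inverse exists. Back-substitute:
1 = 13 − 3·4
Hence 4⁻¹ ≡ -3 ≡ 10 (mod 13).

10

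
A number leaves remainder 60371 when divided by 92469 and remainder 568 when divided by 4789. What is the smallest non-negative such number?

157812485

Write x = 60371 + 92469·k. Then 92469·k ≡ 568 − 60371 ≡ 2454 (mod 4789).
Need 92469⁻¹ mod 4789. Extended Euclid on (4789, 1478):
4789 = 3·1478 + 355
1478 = 4·355 + 58
355 = 6·58 + 7
58 = 8·7 + 2
7 = 3·2 + 1
2 = 2·1 + 0
Back-substitute:
1 = 7 − 3·2
1 = −3·58 + 25·7
1 = 25·355 − 153·58
1 = −153·1478 + 637·355
1 = 637·4789 − 2064·1478
92469⁻¹ ≡ 2725 (mod 4789), so k ≡ 2725·2454 ≡ 1706 (mod 4789).
x = 60371 + 92469·1706 = 157812485.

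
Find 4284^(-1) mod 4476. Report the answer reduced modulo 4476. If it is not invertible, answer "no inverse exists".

no inverse exists

Compute gcd(4284, 4476):
4476 = 1·4284 + 192
4284 = 22·192 + 60
192 = 3·60 + 12
60 = 5·12 + 0
The gcd is 12, not 1, hence no inverse exists.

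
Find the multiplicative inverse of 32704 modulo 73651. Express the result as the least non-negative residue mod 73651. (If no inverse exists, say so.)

64582

Run Euclid on (73651, 32704):
73651 = 2×32704 + 8243
32704 = 3×8243 + 7975
8243 = 1×7975 + 268
7975 = 29×268 + 203
268 = 1×203 + 65
203 = 3×65 + 8
65 = 8×8 + 1
8 = 8×1 + 0
gcd = 1, so the inverse exists. Back-substitute:
1 = 65 − 8·8
1 = −8·203 + 25·65
1 = 25·268 − 33·203
1 = −33·7975 + 982·268
1 = 982·8243 − 1015·7975
1 = −1015·32704 + 4027·8243
1 = 4027·73651 − 9069·32704
So 32704·(-9069) ≡ 1 (mod 73651), and -9069 ≡ 64582 (mod 73651).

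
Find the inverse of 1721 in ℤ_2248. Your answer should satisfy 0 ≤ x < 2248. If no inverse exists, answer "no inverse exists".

273

Extended Euclidean algorithm:
2248 = 1*1721 + 527
1721 = 3*527 + 140
527 = 3*140 + 107
140 = 1*107 + 33
107 = 3*33 + 8
33 = 4*8 + 1
8 = 8*1 + 0
The gcd is 1. Working backward:
1 = 33 − 4·8
1 = −4·107 + 13·33
1 = 13·140 − 17·107
1 = −17·527 + 64·140
1 = 64·1721 − 209·527
1 = −209·2248 + 273·1721
So 1721·273 ≡ 1 (mod 2248).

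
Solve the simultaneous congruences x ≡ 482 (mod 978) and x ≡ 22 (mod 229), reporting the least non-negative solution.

94370

Write x = 482 + 978·k. Then 978·k ≡ 22 − 482 ≡ 227 (mod 229).
Need 978⁻¹ mod 229. Extended Euclid on (229, 62):
229 = 3·62 + 43
62 = 1·43 + 19
43 = 2·19 + 5
19 = 3·5 + 4
5 = 1·4 + 1
4 = 4·1 + 0
Back-substitute:
1 = 5 − 4
1 = −19 + 4·5
1 = 4·43 − 9·19
1 = −9·62 + 13·43
1 = 13·229 − 48·62
978⁻¹ ≡ 181 (mod 229), so k ≡ 181·227 ≡ 96 (mod 229).
x = 482 + 978·96 = 94370.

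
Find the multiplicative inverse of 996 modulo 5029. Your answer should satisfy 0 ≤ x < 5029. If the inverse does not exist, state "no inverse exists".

4721

Apply the Euclidean algorithm to 5029 and 996:
5029 = 5×996 + 49
996 = 20×49 + 16
49 = 3×16 + 1
16 = 16×1 + 0
gcd = 1, so the inverse exists. Back-substitute:
1 = 49 − 3·16
1 = −3·996 + 61·49
1 = 61·5029 − 308·996
Hence 996⁻¹ ≡ -308 ≡ 4721 (mod 5029).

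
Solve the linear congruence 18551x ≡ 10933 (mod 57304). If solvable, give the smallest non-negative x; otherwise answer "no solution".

3451

First find gcd(18551, 57304):
57304 = 3*18551 + 1651
18551 = 11*1651 + 390
1651 = 4*390 + 91
390 = 4*91 + 26
91 = 3*26 + 13
26 = 2*13 + 0
gcd = 13 and 13 | 10933, so solutions exist. Divide through by 13: 1427x ≡ 841 (mod 4408).
Now find 1427⁻¹ mod 4408:
4408 = 3·1427 + 127
1427 = 11·127 + 30
127 = 4·30 + 7
30 = 4·7 + 2
7 = 3·2 + 1
2 = 2·1 + 0
Back-substitute:
1 = 7 − 3·2
1 = −3·30 + 13·7
1 = 13·127 − 55·30
1 = −55·1427 + 618·127
1 = 618·4408 − 1909·1427
So 1427·(-1909) ≡ 1 (mod 4408), i.e. 1427⁻¹ ≡ 2499.
Then x ≡ 2499·841 ≡ 3451 (mod 4408); the smallest non-negative solution is x = 3451.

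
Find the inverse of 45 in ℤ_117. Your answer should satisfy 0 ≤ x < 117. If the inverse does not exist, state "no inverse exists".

no inverse exists

Euclidean algorithm on 117, 45:
117 = 2*45 + 27
45 = 1*27 + 18
27 = 1*18 + 9
18 = 2*9 + 0
gcd(45, 117) = 9 ≠ 1, so 45 has no multiplicative inverse modulo 117.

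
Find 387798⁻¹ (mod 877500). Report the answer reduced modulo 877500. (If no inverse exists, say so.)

Euclidean algorithm on 877500, 387798:
877500 = 2*387798 + 101904
387798 = 3*101904 + 82086
101904 = 1*82086 + 19818
82086 = 4*19818 + 2814
19818 = 7*2814 + 120
2814 = 23*120 + 54
120 = 2*54 + 12
54 = 4*12 + 6
12 = 2*6 + 0
Since gcd = 6 > 1, 387798 is not a unit mod 877500.

no inverse exists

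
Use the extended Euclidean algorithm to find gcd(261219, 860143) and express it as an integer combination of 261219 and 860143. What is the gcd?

1

Euclidean algorithm:
860143 = 3*261219 + 76486
261219 = 3*76486 + 31761
76486 = 2*31761 + 12964
31761 = 2*12964 + 5833
12964 = 2*5833 + 1298
5833 = 4*1298 + 641
1298 = 2*641 + 16
641 = 40*16 + 1
16 = 16*1 + 0
gcd(261219, 860143) = 1.
Working backward:
1 = 641 − 40·16
1 = −40·1298 + 81·641
1 = 81·5833 − 364·1298
1 = −364·12964 + 809·5833
1 = 809·31761 − 1982·12964
1 = −1982·76486 + 4773·31761
1 = 4773·261219 − 16301·76486
1 = −16301·860143 + 53676·261219
So 1 = (-16301)·860143 + (53676)·261219.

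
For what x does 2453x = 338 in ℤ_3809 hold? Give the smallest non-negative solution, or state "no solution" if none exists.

First find gcd(2453, 3809):
3809 = 1×2453 + 1356
2453 = 1×1356 + 1097
1356 = 1×1097 + 259
1097 = 4×259 + 61
259 = 4×61 + 15
61 = 4×15 + 1
15 = 15×1 + 0
gcd = 1, so a unique solution mod 3809 exists.
Back-substitute for the Bézout coefficients:
1 = 61 − 4·15
1 = −4·259 + 17·61
1 = 17·1097 − 72·259
1 = −72·1356 + 89·1097
1 = 89·2453 − 161·1356
1 = −161·3809 + 250·2453
So 2453·(250) ≡ 1 (mod 3809), giving 2453⁻¹ ≡ 250.
x ≡ 2453⁻¹·338 ≡ 250·338 ≡ 702 (mod 3809).

702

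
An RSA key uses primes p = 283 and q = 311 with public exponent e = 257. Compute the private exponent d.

φ(n) = (p−1)(q−1) = 282·310 = 87420.
Need d with 257·d ≡ 1 (mod 87420). Apply the extended Euclidean algorithm:
87420 = 340·257 + 40
257 = 6·40 + 17
40 = 2·17 + 6
17 = 2·6 + 5
6 = 1·5 + 1
5 = 5·1 + 0
Back-substitute:
1 = 6 − 5
1 = −17 + 3·6
1 = 3·40 − 7·17
1 = −7·257 + 45·40
1 = 45·87420 − 15307·257
So 257·(-15307) ≡ 1 (mod 87420), hence d ≡ -15307 ≡ 72113 (mod 87420).

72113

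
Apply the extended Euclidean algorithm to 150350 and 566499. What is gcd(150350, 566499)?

Apply Euclid's algorithm to 566499 and 150350:
566499 = 3*150350 + 115449
150350 = 1*115449 + 34901
115449 = 3*34901 + 10746
34901 = 3*10746 + 2663
10746 = 4*2663 + 94
2663 = 28*94 + 31
94 = 3*31 + 1
31 = 31*1 + 0
gcd(150350, 566499) = 1.
Working backward:
1 = 94 − 3·31
1 = −3·2663 + 85·94
1 = 85·10746 − 343·2663
1 = −343·34901 + 1114·10746
1 = 1114·115449 − 3685·34901
1 = −3685·150350 + 4799·115449
1 = 4799·566499 − 18082·150350
So 1 = (4799)·566499 + (-18082)·150350.

1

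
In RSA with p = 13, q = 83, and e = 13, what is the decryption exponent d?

φ(n) = (p−1)(q−1) = 12·82 = 984.
Need d with 13·d ≡ 1 (mod 984). Apply the extended Euclidean algorithm:
984 = 75×13 + 9
13 = 1×9 + 4
9 = 2×4 + 1
4 = 4×1 + 0
Back-substitute:
1 = 9 − 2·4
1 = −2·13 + 3·9
1 = 3·984 − 227·13
So 13·(-227) ≡ 1 (mod 984), hence d ≡ -227 ≡ 757 (mod 984).

757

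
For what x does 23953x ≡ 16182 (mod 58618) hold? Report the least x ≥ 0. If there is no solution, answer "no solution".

First find gcd(23953, 58618):
58618 = 2*23953 + 10712
23953 = 2*10712 + 2529
10712 = 4*2529 + 596
2529 = 4*596 + 145
596 = 4*145 + 16
145 = 9*16 + 1
16 = 16*1 + 0
gcd = 1, so a unique solution mod 58618 exists.
Back-substitute for the Bézout coefficients:
1 = 145 − 9·16
1 = −9·596 + 37·145
1 = 37·2529 − 157·596
1 = −157·10712 + 665·2529
1 = 665·23953 − 1487·10712
1 = −1487·58618 + 3639·23953
So 23953·(3639) ≡ 1 (mod 58618), giving 23953⁻¹ ≡ 3639.
x ≡ 23953⁻¹·16182 ≡ 3639·16182 ≡ 33826 (mod 58618).

33826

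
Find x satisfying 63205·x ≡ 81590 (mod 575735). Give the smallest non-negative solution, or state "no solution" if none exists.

First find gcd(63205, 575735):
575735 = 9×63205 + 6890
63205 = 9×6890 + 1195
6890 = 5×1195 + 915
1195 = 1×915 + 280
915 = 3×280 + 75
280 = 3×75 + 55
75 = 1×55 + 20
55 = 2×20 + 15
20 = 1×15 + 5
15 = 3×5 + 0
gcd = 5 and 5 | 81590, so solutions exist. Divide through by 5: 12641x ≡ 16318 (mod 115147).
Now find 12641⁻¹ mod 115147:
115147 = 9*12641 + 1378
12641 = 9*1378 + 239
1378 = 5*239 + 183
239 = 1*183 + 56
183 = 3*56 + 15
56 = 3*15 + 11
15 = 1*11 + 4
11 = 2*4 + 3
4 = 1*3 + 1
3 = 3*1 + 0
Back-substitute:
1 = 4 − 3
1 = −11 + 3·4
1 = 3·15 − 4·11
1 = −4·56 + 15·15
1 = 15·183 − 49·56
1 = −49·239 + 64·183
1 = 64·1378 − 369·239
1 = −369·12641 + 3385·1378
1 = 3385·115147 − 30834·12641
So 12641·(-30834) ≡ 1 (mod 115147), i.e. 12641⁻¹ ≡ 84313.
Then x ≡ 84313·16318 ≡ 43178 (mod 115147); the smallest non-negative solution is x = 43178.

43178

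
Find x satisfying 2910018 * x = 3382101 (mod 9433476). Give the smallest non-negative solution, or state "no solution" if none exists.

gcd(2910018, 9433476):
9433476 = 3·2910018 + 703422
2910018 = 4·703422 + 96330
703422 = 7·96330 + 29112
96330 = 3·29112 + 8994
29112 = 3·8994 + 2130
8994 = 4·2130 + 474
2130 = 4·474 + 234
474 = 2·234 + 6
234 = 39·6 + 0
gcd = 6, but 6 ∤ 3382101, so the congruence has no solution.

no solution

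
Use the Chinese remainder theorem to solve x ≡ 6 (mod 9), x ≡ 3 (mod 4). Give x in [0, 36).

Write x = 6 + 9·k. Then 9·k ≡ 3 − 6 ≡ 1 (mod 4).
Need 9⁻¹ mod 4. Extended Euclid on (4, 1):
4 = 4×1 + 0
9⁻¹ ≡ 1 (mod 4), so k ≡ 1·1 ≡ 1 (mod 4).
x = 6 + 9·1 = 15.

15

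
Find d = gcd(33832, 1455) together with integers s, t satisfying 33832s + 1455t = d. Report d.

1

Repeated division:
33832 = 23·1455 + 367
1455 = 3·367 + 354
367 = 1·354 + 13
354 = 27·13 + 3
13 = 4·3 + 1
3 = 3·1 + 0
gcd(33832, 1455) = 1.
Express as a combination:
1 = 13 − 4·3
1 = −4·354 + 109·13
1 = 109·367 − 113·354
1 = −113·1455 + 448·367
1 = 448·33832 − 10417·1455
So 1 = (448)·33832 + (-10417)·1455.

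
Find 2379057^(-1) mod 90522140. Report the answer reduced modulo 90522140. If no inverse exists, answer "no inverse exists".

Run Euclid on (90522140, 2379057):
90522140 = 38×2379057 + 117974
2379057 = 20×117974 + 19577
117974 = 6×19577 + 512
19577 = 38×512 + 121
512 = 4×121 + 28
121 = 4×28 + 9
28 = 3×9 + 1
9 = 9×1 + 0
gcd = 1, so the inverse exists. Back-substitute:
1 = 28 − 3·9
1 = −3·121 + 13·28
1 = 13·512 − 55·121
1 = −55·19577 + 2103·512
1 = 2103·117974 − 12673·19577
1 = −12673·2379057 + 255563·117974
1 = 255563·90522140 − 9724067·2379057
Hence 2379057⁻¹ ≡ -9724067 ≡ 80798073 (mod 90522140).

80798073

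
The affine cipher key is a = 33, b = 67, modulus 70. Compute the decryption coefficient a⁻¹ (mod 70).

17

Apply the Euclidean algorithm to 70 and 33:
70 = 2*33 + 4
33 = 8*4 + 1
4 = 4*1 + 0
The gcd is 1. Working backward:
1 = 33 − 8·4
1 = −8·70 + 17·33
So 33·17 ≡ 1 (mod 70).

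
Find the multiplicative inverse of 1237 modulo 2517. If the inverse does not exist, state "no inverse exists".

Extended Euclidean algorithm:
2517 = 2·1237 + 43
1237 = 28·43 + 33
43 = 1·33 + 10
33 = 3·10 + 3
10 = 3·3 + 1
3 = 3·1 + 0
The gcd is 1. Working backward:
1 = 10 − 3·3
1 = −3·33 + 10·10
1 = 10·43 − 13·33
1 = −13·1237 + 374·43
1 = 374·2517 − 761·1237
Hence 1237⁻¹ ≡ -761 ≡ 1756 (mod 2517).

1756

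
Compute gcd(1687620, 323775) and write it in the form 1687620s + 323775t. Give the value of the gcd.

Repeated division:
1687620 = 5×323775 + 68745
323775 = 4×68745 + 48795
68745 = 1×48795 + 19950
48795 = 2×19950 + 8895
19950 = 2×8895 + 2160
8895 = 4×2160 + 255
2160 = 8×255 + 120
255 = 2×120 + 15
120 = 8×15 + 0
gcd(1687620, 323775) = 15.
Back-substituting:
15 = 255 − 2·120
15 = −2·2160 + 17·255
15 = 17·8895 − 70·2160
15 = −70·19950 + 157·8895
15 = 157·48795 − 384·19950
15 = −384·68745 + 541·48795
15 = 541·323775 − 2548·68745
15 = −2548·1687620 + 13281·323775
So 15 = (-2548)·1687620 + (13281)·323775.

15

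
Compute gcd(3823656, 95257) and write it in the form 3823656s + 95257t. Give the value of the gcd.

1

Repeated division:
3823656 = 40×95257 + 13376
95257 = 7×13376 + 1625
13376 = 8×1625 + 376
1625 = 4×376 + 121
376 = 3×121 + 13
121 = 9×13 + 4
13 = 3×4 + 1
4 = 4×1 + 0
gcd(3823656, 95257) = 1.
Working backward:
1 = 13 − 3·4
1 = −3·121 + 28·13
1 = 28·376 − 87·121
1 = −87·1625 + 376·376
1 = 376·13376 − 3095·1625
1 = −3095·95257 + 22041·13376
1 = 22041·3823656 − 884735·95257
So 1 = (22041)·3823656 + (-884735)·95257.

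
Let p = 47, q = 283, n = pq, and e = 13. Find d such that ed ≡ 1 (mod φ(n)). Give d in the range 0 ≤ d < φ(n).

φ(n) = (p−1)(q−1) = 46·282 = 12972.
Need d with 13·d ≡ 1 (mod 12972). Apply the extended Euclidean algorithm:
12972 = 997·13 + 11
13 = 1·11 + 2
11 = 5·2 + 1
2 = 2·1 + 0
Back-substitute:
1 = 11 − 5·2
1 = −5·13 + 6·11
1 = 6·12972 − 5987·13
So 13·(-5987) ≡ 1 (mod 12972), hence d ≡ -5987 ≡ 6985 (mod 12972).

6985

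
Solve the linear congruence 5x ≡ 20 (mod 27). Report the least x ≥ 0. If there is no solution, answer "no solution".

4

First find gcd(5, 27):
27 = 5×5 + 2
5 = 2×2 + 1
2 = 2×1 + 0
gcd = 1, so a unique solution mod 27 exists.
Back-substitute for the Bézout coefficients:
1 = 5 − 2·2
1 = −2·27 + 11·5
So 5·(11) ≡ 1 (mod 27), giving 5⁻¹ ≡ 11.
x ≡ 5⁻¹·20 ≡ 11·20 ≡ 4 (mod 27).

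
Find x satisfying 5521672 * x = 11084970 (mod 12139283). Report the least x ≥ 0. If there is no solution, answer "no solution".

First find gcd(5521672, 12139283):
12139283 = 2·5521672 + 1095939
5521672 = 5·1095939 + 41977
1095939 = 26·41977 + 4537
41977 = 9·4537 + 1144
4537 = 3·1144 + 1105
1144 = 1·1105 + 39
1105 = 28·39 + 13
39 = 3·13 + 0
gcd = 13 and 13 | 11084970, so solutions exist. Divide through by 13: 424744x ≡ 852690 (mod 933791).
Now find 424744⁻¹ mod 933791:
933791 = 2×424744 + 84303
424744 = 5×84303 + 3229
84303 = 26×3229 + 349
3229 = 9×349 + 88
349 = 3×88 + 85
88 = 1×85 + 3
85 = 28×3 + 1
3 = 3×1 + 0
Back-substitute:
1 = 85 − 28·3
1 = −28·88 + 29·85
1 = 29·349 − 115·88
1 = −115·3229 + 1064·349
1 = 1064·84303 − 27779·3229
1 = −27779·424744 + 139959·84303
1 = 139959·933791 − 307697·424744
So 424744·(-307697) ≡ 1 (mod 933791), i.e. 424744⁻¹ ≡ 626094.
Then x ≡ 626094·852690 ≡ 837504 (mod 933791); the smallest non-negative solution is x = 837504.

837504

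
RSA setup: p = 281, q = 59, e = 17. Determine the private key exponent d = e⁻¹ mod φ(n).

9553

φ(n) = (p−1)(q−1) = 280·58 = 16240.
Need d with 17·d ≡ 1 (mod 16240). Apply the extended Euclidean algorithm:
16240 = 955·17 + 5
17 = 3·5 + 2
5 = 2·2 + 1
2 = 2·1 + 0
Back-substitute:
1 = 5 − 2·2
1 = −2·17 + 7·5
1 = 7·16240 − 6687·17
So 17·(-6687) ≡ 1 (mod 16240), hence d ≡ -6687 ≡ 9553 (mod 16240).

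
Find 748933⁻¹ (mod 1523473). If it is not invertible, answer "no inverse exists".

Extended Euclidean algorithm:
1523473 = 2·748933 + 25607
748933 = 29·25607 + 6330
25607 = 4·6330 + 287
6330 = 22·287 + 16
287 = 17·16 + 15
16 = 1·15 + 1
15 = 15·1 + 0
The gcd is 1. Working backward:
1 = 16 − 15
1 = −287 + 18·16
1 = 18·6330 − 397·287
1 = −397·25607 + 1606·6330
1 = 1606·748933 − 46971·25607
1 = −46971·1523473 + 95548·748933
So 748933·95548 ≡ 1 (mod 1523473).

95548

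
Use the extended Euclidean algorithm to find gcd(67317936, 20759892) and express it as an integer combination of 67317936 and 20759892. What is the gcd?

Euclidean algorithm:
67317936 = 3*20759892 + 5038260
20759892 = 4*5038260 + 606852
5038260 = 8*606852 + 183444
606852 = 3*183444 + 56520
183444 = 3*56520 + 13884
56520 = 4*13884 + 984
13884 = 14*984 + 108
984 = 9*108 + 12
108 = 9*12 + 0
gcd(67317936, 20759892) = 12.
Working backward:
12 = 984 − 9·108
12 = −9·13884 + 127·984
12 = 127·56520 − 517·13884
12 = −517·183444 + 1678·56520
12 = 1678·606852 − 5551·183444
12 = −5551·5038260 + 46086·606852
12 = 46086·20759892 − 189895·5038260
12 = −189895·67317936 + 615771·20759892
So 12 = (-189895)·67317936 + (615771)·20759892.

12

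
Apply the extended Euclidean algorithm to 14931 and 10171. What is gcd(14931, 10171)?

7

Euclidean algorithm:
14931 = 1·10171 + 4760
10171 = 2·4760 + 651
4760 = 7·651 + 203
651 = 3·203 + 42
203 = 4·42 + 35
42 = 1·35 + 7
35 = 5·7 + 0
gcd(14931, 10171) = 7.
Express as a combination:
7 = 42 − 35
7 = −203 + 5·42
7 = 5·651 − 16·203
7 = −16·4760 + 117·651
7 = 117·10171 − 250·4760
7 = −250·14931 + 367·10171
So 7 = (-250)·14931 + (367)·10171.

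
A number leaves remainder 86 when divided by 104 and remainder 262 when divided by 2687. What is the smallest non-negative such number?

258214

Write x = 86 + 104·k. Then 104·k ≡ 262 − 86 ≡ 176 (mod 2687).
Need 104⁻¹ mod 2687. Extended Euclid on (2687, 104):
2687 = 25·104 + 87
104 = 1·87 + 17
87 = 5·17 + 2
17 = 8·2 + 1
2 = 2·1 + 0
Back-substitute:
1 = 17 − 8·2
1 = −8·87 + 41·17
1 = 41·104 − 49·87
1 = −49·2687 + 1266·104
104⁻¹ ≡ 1266 (mod 2687), so k ≡ 1266·176 ≡ 2482 (mod 2687).
x = 86 + 104·2482 = 258214.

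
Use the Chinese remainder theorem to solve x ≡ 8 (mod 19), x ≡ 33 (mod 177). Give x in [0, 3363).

3219

Write x = 8 + 19·k. Then 19·k ≡ 33 − 8 ≡ 25 (mod 177).
Need 19⁻¹ mod 177. Extended Euclid on (177, 19):
177 = 9*19 + 6
19 = 3*6 + 1
6 = 6*1 + 0
Back-substitute:
1 = 19 − 3·6
1 = −3·177 + 28·19
19⁻¹ ≡ 28 (mod 177), so k ≡ 28·25 ≡ 169 (mod 177).
x = 8 + 19·169 = 3219.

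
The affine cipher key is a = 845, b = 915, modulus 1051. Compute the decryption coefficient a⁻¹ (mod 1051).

801

Run Euclid on (1051, 845):
1051 = 1·845 + 206
845 = 4·206 + 21
206 = 9·21 + 17
21 = 1·17 + 4
17 = 4·4 + 1
4 = 4·1 + 0
gcd = 1, so the inverse exists. Back-substitute:
1 = 17 − 4·4
1 = −4·21 + 5·17
1 = 5·206 − 49·21
1 = −49·845 + 201·206
1 = 201·1051 − 250·845
Thus 845·(-250) ≡ 1 (mod 1051); reducing, -250 mod 1051 = 801.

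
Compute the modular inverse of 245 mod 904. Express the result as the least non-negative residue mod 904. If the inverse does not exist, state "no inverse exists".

797

Extended Euclidean algorithm:
904 = 3·245 + 169
245 = 1·169 + 76
169 = 2·76 + 17
76 = 4·17 + 8
17 = 2·8 + 1
8 = 8·1 + 0
Since gcd(245, 904) = 1, back-substitute to write 1 as a combination:
1 = 17 − 2·8
1 = −2·76 + 9·17
1 = 9·169 − 20·76
1 = −20·245 + 29·169
1 = 29·904 − 107·245
Thus 245·(-107) ≡ 1 (mod 904); reducing, -107 mod 904 = 797.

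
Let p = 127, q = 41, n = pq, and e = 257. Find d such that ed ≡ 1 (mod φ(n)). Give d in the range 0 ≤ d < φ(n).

φ(n) = (p−1)(q−1) = 126·40 = 5040.
Need d with 257·d ≡ 1 (mod 5040). Apply the extended Euclidean algorithm:
5040 = 19×257 + 157
257 = 1×157 + 100
157 = 1×100 + 57
100 = 1×57 + 43
57 = 1×43 + 14
43 = 3×14 + 1
14 = 14×1 + 0
Back-substitute:
1 = 43 − 3·14
1 = −3·57 + 4·43
1 = 4·100 − 7·57
1 = −7·157 + 11·100
1 = 11·257 − 18·157
1 = −18·5040 + 353·257
So 257·353 ≡ 1 (mod 5040), hence d = 353.

353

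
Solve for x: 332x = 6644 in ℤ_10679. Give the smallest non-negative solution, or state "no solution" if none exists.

406

First find gcd(332, 10679):
10679 = 32·332 + 55
332 = 6·55 + 2
55 = 27·2 + 1
2 = 2·1 + 0
gcd = 1, so a unique solution mod 10679 exists.
Back-substitute for the Bézout coefficients:
1 = 55 − 27·2
1 = −27·332 + 163·55
1 = 163·10679 − 5243·332
So 332·(-5243) ≡ 1 (mod 10679), giving 332⁻¹ ≡ 5436.
x ≡ 332⁻¹·6644 ≡ 5436·6644 ≡ 406 (mod 10679).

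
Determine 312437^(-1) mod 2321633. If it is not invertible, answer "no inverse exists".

1175860

Run Euclid on (2321633, 312437):
2321633 = 7*312437 + 134574
312437 = 2*134574 + 43289
134574 = 3*43289 + 4707
43289 = 9*4707 + 926
4707 = 5*926 + 77
926 = 12*77 + 2
77 = 38*2 + 1
2 = 2*1 + 0
The gcd is 1. Working backward:
1 = 77 − 38·2
1 = −38·926 + 457·77
1 = 457·4707 − 2323·926
1 = −2323·43289 + 21364·4707
1 = 21364·134574 − 66415·43289
1 = −66415·312437 + 154194·134574
1 = 154194·2321633 − 1145773·312437
So 312437·(-1145773) ≡ 1 (mod 2321633), and -1145773 ≡ 1175860 (mod 2321633).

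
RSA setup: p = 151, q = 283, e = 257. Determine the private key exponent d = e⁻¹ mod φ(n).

26993

φ(n) = (p−1)(q−1) = 150·282 = 42300.
Need d with 257·d ≡ 1 (mod 42300). Apply the extended Euclidean algorithm:
42300 = 164*257 + 152
257 = 1*152 + 105
152 = 1*105 + 47
105 = 2*47 + 11
47 = 4*11 + 3
11 = 3*3 + 2
3 = 1*2 + 1
2 = 2*1 + 0
Back-substitute:
1 = 3 − 2
1 = −11 + 4·3
1 = 4·47 − 17·11
1 = −17·105 + 38·47
1 = 38·152 − 55·105
1 = −55·257 + 93·152
1 = 93·42300 − 15307·257
So 257·(-15307) ≡ 1 (mod 42300), hence d ≡ -15307 ≡ 26993 (mod 42300).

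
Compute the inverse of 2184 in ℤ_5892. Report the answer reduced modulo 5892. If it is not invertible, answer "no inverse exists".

no inverse exists

Compute gcd(2184, 5892):
5892 = 2*2184 + 1524
2184 = 1*1524 + 660
1524 = 2*660 + 204
660 = 3*204 + 48
204 = 4*48 + 12
48 = 4*12 + 0
Since gcd = 12 > 1, 2184 is not a unit mod 5892.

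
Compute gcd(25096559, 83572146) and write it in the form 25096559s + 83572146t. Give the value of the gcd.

Apply Euclid's algorithm to 83572146 and 25096559:
83572146 = 3*25096559 + 8282469
25096559 = 3*8282469 + 249152
8282469 = 33*249152 + 60453
249152 = 4*60453 + 7340
60453 = 8*7340 + 1733
7340 = 4*1733 + 408
1733 = 4*408 + 101
408 = 4*101 + 4
101 = 25*4 + 1
4 = 4*1 + 0
gcd(25096559, 83572146) = 1.
Back-substituting:
1 = 101 − 25·4
1 = −25·408 + 101·101
1 = 101·1733 − 429·408
1 = −429·7340 + 1817·1733
1 = 1817·60453 − 14965·7340
1 = −14965·249152 + 61677·60453
1 = 61677·8282469 − 2050306·249152
1 = −2050306·25096559 + 6212595·8282469
1 = 6212595·83572146 − 20688091·25096559
So 1 = (6212595)·83572146 + (-20688091)·25096559.

1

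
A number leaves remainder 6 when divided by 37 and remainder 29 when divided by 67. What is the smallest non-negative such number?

Write x = 6 + 37·k. Then 37·k ≡ 29 − 6 ≡ 23 (mod 67).
Need 37⁻¹ mod 67. Extended Euclid on (67, 37):
67 = 1*37 + 30
37 = 1*30 + 7
30 = 4*7 + 2
7 = 3*2 + 1
2 = 2*1 + 0
Back-substitute:
1 = 7 − 3·2
1 = −3·30 + 13·7
1 = 13·37 − 16·30
1 = −16·67 + 29·37
37⁻¹ ≡ 29 (mod 67), so k ≡ 29·23 ≡ 64 (mod 67).
x = 6 + 37·64 = 2374.

2374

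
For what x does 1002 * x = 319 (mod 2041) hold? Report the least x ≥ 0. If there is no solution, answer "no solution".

1086

First find gcd(1002, 2041):
2041 = 2*1002 + 37
1002 = 27*37 + 3
37 = 12*3 + 1
3 = 3*1 + 0
gcd = 1, so a unique solution mod 2041 exists.
Back-substitute for the Bézout coefficients:
1 = 37 − 12·3
1 = −12·1002 + 325·37
1 = 325·2041 − 662·1002
So 1002·(-662) ≡ 1 (mod 2041), giving 1002⁻¹ ≡ 1379.
x ≡ 1002⁻¹·319 ≡ 1379·319 ≡ 1086 (mod 2041).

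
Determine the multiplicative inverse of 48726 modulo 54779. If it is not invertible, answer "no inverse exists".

37910

Apply the Euclidean algorithm to 54779 and 48726:
54779 = 1*48726 + 6053
48726 = 8*6053 + 302
6053 = 20*302 + 13
302 = 23*13 + 3
13 = 4*3 + 1
3 = 3*1 + 0
Since gcd(48726, 54779) = 1, back-substitute to write 1 as a combination:
1 = 13 − 4·3
1 = −4·302 + 93·13
1 = 93·6053 − 1864·302
1 = −1864·48726 + 15005·6053
1 = 15005·54779 − 16869·48726
So 48726·(-16869) ≡ 1 (mod 54779), and -16869 ≡ 37910 (mod 54779).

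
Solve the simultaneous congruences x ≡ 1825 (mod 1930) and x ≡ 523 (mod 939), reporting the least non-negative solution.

580825

Write x = 1825 + 1930·k. Then 1930·k ≡ 523 − 1825 ≡ 576 (mod 939).
Need 1930⁻¹ mod 939. Extended Euclid on (939, 52):
939 = 18·52 + 3
52 = 17·3 + 1
3 = 3·1 + 0
Back-substitute:
1 = 52 − 17·3
1 = −17·939 + 307·52
1930⁻¹ ≡ 307 (mod 939), so k ≡ 307·576 ≡ 300 (mod 939).
x = 1825 + 1930·300 = 580825.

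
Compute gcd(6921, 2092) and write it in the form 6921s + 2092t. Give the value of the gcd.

1

Apply Euclid's algorithm to 6921 and 2092:
6921 = 3*2092 + 645
2092 = 3*645 + 157
645 = 4*157 + 17
157 = 9*17 + 4
17 = 4*4 + 1
4 = 4*1 + 0
gcd(6921, 2092) = 1.
Express as a combination:
1 = 17 − 4·4
1 = −4·157 + 37·17
1 = 37·645 − 152·157
1 = −152·2092 + 493·645
1 = 493·6921 − 1631·2092
So 1 = (493)·6921 + (-1631)·2092.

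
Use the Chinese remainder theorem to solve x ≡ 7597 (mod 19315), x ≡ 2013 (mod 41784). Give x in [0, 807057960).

625968117

Write x = 7597 + 19315·k. Then 19315·k ≡ 2013 − 7597 ≡ 36200 (mod 41784).
Need 19315⁻¹ mod 41784. Extended Euclid on (41784, 19315):
41784 = 2·19315 + 3154
19315 = 6·3154 + 391
3154 = 8·391 + 26
391 = 15·26 + 1
26 = 26·1 + 0
Back-substitute:
1 = 391 − 15·26
1 = −15·3154 + 121·391
1 = 121·19315 − 741·3154
1 = −741·41784 + 1603·19315
19315⁻¹ ≡ 1603 (mod 41784), so k ≡ 1603·36200 ≡ 32408 (mod 41784).
x = 7597 + 19315·32408 = 625968117.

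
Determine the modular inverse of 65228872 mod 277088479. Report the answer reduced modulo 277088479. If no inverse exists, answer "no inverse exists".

29208685

Apply the Euclidean algorithm to 277088479 and 65228872:
277088479 = 4×65228872 + 16172991
65228872 = 4×16172991 + 536908
16172991 = 30×536908 + 65751
536908 = 8×65751 + 10900
65751 = 6×10900 + 351
10900 = 31×351 + 19
351 = 18×19 + 9
19 = 2×9 + 1
9 = 9×1 + 0
gcd = 1, so the inverse exists. Back-substitute:
1 = 19 − 2·9
1 = −2·351 + 37·19
1 = 37·10900 − 1149·351
1 = −1149·65751 + 6931·10900
1 = 6931·536908 − 56597·65751
1 = −56597·16172991 + 1704841·536908
1 = 1704841·65228872 − 6875961·16172991
1 = −6875961·277088479 + 29208685·65228872
So 65228872·29208685 ≡ 1 (mod 277088479).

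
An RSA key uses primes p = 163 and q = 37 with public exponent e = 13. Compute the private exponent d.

φ(n) = (p−1)(q−1) = 162·36 = 5832.
Need d with 13·d ≡ 1 (mod 5832). Apply the extended Euclidean algorithm:
5832 = 448*13 + 8
13 = 1*8 + 5
8 = 1*5 + 3
5 = 1*3 + 2
3 = 1*2 + 1
2 = 2*1 + 0
Back-substitute:
1 = 3 − 2
1 = −5 + 2·3
1 = 2·8 − 3·5
1 = −3·13 + 5·8
1 = 5·5832 − 2243·13
So 13·(-2243) ≡ 1 (mod 5832), hence d ≡ -2243 ≡ 3589 (mod 5832).

3589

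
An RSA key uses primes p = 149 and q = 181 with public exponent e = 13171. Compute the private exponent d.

φ(n) = (p−1)(q−1) = 148·180 = 26640.
Need d with 13171·d ≡ 1 (mod 26640). Apply the extended Euclidean algorithm:
26640 = 2×13171 + 298
13171 = 44×298 + 59
298 = 5×59 + 3
59 = 19×3 + 2
3 = 1×2 + 1
2 = 2×1 + 0
Back-substitute:
1 = 3 − 2
1 = −59 + 20·3
1 = 20·298 − 101·59
1 = −101·13171 + 4464·298
1 = 4464·26640 − 9029·13171
So 13171·(-9029) ≡ 1 (mod 26640), hence d ≡ -9029 ≡ 17611 (mod 26640).

17611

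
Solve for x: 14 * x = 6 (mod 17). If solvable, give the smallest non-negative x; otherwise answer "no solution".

15

First find gcd(14, 17):
17 = 1×14 + 3
14 = 4×3 + 2
3 = 1×2 + 1
2 = 2×1 + 0
gcd = 1, so a unique solution mod 17 exists.
Back-substitute for the Bézout coefficients:
1 = 3 − 2
1 = −14 + 5·3
1 = 5·17 − 6·14
So 14·(-6) ≡ 1 (mod 17), giving 14⁻¹ ≡ 11.
x ≡ 14⁻¹·6 ≡ 11·6 ≡ 15 (mod 17).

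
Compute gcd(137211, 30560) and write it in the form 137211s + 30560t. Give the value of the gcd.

1

Repeated division:
137211 = 4×30560 + 14971
30560 = 2×14971 + 618
14971 = 24×618 + 139
618 = 4×139 + 62
139 = 2×62 + 15
62 = 4×15 + 2
15 = 7×2 + 1
2 = 2×1 + 0
gcd(137211, 30560) = 1.
Back-substituting:
1 = 15 − 7·2
1 = −7·62 + 29·15
1 = 29·139 − 65·62
1 = −65·618 + 289·139
1 = 289·14971 − 7001·618
1 = −7001·30560 + 14291·14971
1 = 14291·137211 − 64165·30560
So 1 = (14291)·137211 + (-64165)·30560.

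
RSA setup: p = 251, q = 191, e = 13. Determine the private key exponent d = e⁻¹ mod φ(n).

φ(n) = (p−1)(q−1) = 250·190 = 47500.
Need d with 13·d ≡ 1 (mod 47500). Apply the extended Euclidean algorithm:
47500 = 3653*13 + 11
13 = 1*11 + 2
11 = 5*2 + 1
2 = 2*1 + 0
Back-substitute:
1 = 11 − 5·2
1 = −5·13 + 6·11
1 = 6·47500 − 21923·13
So 13·(-21923) ≡ 1 (mod 47500), hence d ≡ -21923 ≡ 25577 (mod 47500).

25577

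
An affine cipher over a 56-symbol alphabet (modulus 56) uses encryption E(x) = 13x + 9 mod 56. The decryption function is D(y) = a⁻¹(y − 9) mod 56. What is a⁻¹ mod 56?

Extended Euclidean algorithm:
56 = 4·13 + 4
13 = 3·4 + 1
4 = 4·1 + 0
The gcd is 1. Working backward:
1 = 13 − 3·4
1 = −3·56 + 13·13
So 13·13 ≡ 1 (mod 56).

13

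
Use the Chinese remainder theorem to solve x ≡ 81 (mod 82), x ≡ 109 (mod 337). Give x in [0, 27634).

2131

Write x = 81 + 82·k. Then 82·k ≡ 109 − 81 ≡ 28 (mod 337).
Need 82⁻¹ mod 337. Extended Euclid on (337, 82):
337 = 4×82 + 9
82 = 9×9 + 1
9 = 9×1 + 0
Back-substitute:
1 = 82 − 9·9
1 = −9·337 + 37·82
82⁻¹ ≡ 37 (mod 337), so k ≡ 37·28 ≡ 25 (mod 337).
x = 81 + 82·25 = 2131.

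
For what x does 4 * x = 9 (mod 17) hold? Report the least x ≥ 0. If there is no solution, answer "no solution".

First find gcd(4, 17):
17 = 4×4 + 1
4 = 4×1 + 0
gcd = 1, so a unique solution mod 17 exists.
Back-substitute for the Bézout coefficients:
1 = 17 − 4·4
So 4·(-4) ≡ 1 (mod 17), giving 4⁻¹ ≡ 13.
x ≡ 4⁻¹·9 ≡ 13·9 ≡ 15 (mod 17).

15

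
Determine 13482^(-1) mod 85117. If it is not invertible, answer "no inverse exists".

Run Euclid on (85117, 13482):
85117 = 6·13482 + 4225
13482 = 3·4225 + 807
4225 = 5·807 + 190
807 = 4·190 + 47
190 = 4·47 + 2
47 = 23·2 + 1
2 = 2·1 + 0
The gcd is 1. Working backward:
1 = 47 − 23·2
1 = −23·190 + 93·47
1 = 93·807 − 395·190
1 = −395·4225 + 2068·807
1 = 2068·13482 − 6599·4225
1 = −6599·85117 + 41662·13482
So 13482·41662 ≡ 1 (mod 85117).

41662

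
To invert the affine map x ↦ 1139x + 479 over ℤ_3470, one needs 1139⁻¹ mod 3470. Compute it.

3339

Extended Euclidean algorithm:
3470 = 3×1139 + 53
1139 = 21×53 + 26
53 = 2×26 + 1
26 = 26×1 + 0
Since gcd(1139, 3470) = 1, back-substitute to write 1 as a combination:
1 = 53 − 2·26
1 = −2·1139 + 43·53
1 = 43·3470 − 131·1139
Thus 1139·(-131) ≡ 1 (mod 3470); reducing, -131 mod 3470 = 3339.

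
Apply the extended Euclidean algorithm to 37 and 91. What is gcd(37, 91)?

1

Repeated division:
91 = 2·37 + 17
37 = 2·17 + 3
17 = 5·3 + 2
3 = 1·2 + 1
2 = 2·1 + 0
gcd(37, 91) = 1.
Express as a combination:
1 = 3 − 2
1 = −17 + 6·3
1 = 6·37 − 13·17
1 = −13·91 + 32·37
So 1 = (-13)·91 + (32)·37.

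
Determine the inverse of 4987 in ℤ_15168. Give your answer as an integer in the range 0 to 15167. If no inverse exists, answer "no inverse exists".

Extended Euclidean algorithm:
15168 = 3×4987 + 207
4987 = 24×207 + 19
207 = 10×19 + 17
19 = 1×17 + 2
17 = 8×2 + 1
2 = 2×1 + 0
gcd = 1, so the inverse exists. Back-substitute:
1 = 17 − 8·2
1 = −8·19 + 9·17
1 = 9·207 − 98·19
1 = −98·4987 + 2361·207
1 = 2361·15168 − 7181·4987
Thus 4987·(-7181) ≡ 1 (mod 15168); reducing, -7181 mod 15168 = 7987.

7987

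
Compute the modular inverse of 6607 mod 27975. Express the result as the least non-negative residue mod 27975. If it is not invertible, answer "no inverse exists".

Extended Euclidean algorithm:
27975 = 4*6607 + 1547
6607 = 4*1547 + 419
1547 = 3*419 + 290
419 = 1*290 + 129
290 = 2*129 + 32
129 = 4*32 + 1
32 = 32*1 + 0
Since gcd(6607, 27975) = 1, back-substitute to write 1 as a combination:
1 = 129 − 4·32
1 = −4·290 + 9·129
1 = 9·419 − 13·290
1 = −13·1547 + 48·419
1 = 48·6607 − 205·1547
1 = −205·27975 + 868·6607
So 6607·868 ≡ 1 (mod 27975).

868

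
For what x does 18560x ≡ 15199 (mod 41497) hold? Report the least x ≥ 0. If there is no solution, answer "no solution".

First find gcd(18560, 41497):
41497 = 2·18560 + 4377
18560 = 4·4377 + 1052
4377 = 4·1052 + 169
1052 = 6·169 + 38
169 = 4·38 + 17
38 = 2·17 + 4
17 = 4·4 + 1
4 = 4·1 + 0
gcd = 1, so a unique solution mod 41497 exists.
Back-substitute for the Bézout coefficients:
1 = 17 − 4·4
1 = −4·38 + 9·17
1 = 9·169 − 40·38
1 = −40·1052 + 249·169
1 = 249·4377 − 1036·1052
1 = −1036·18560 + 4393·4377
1 = 4393·41497 − 9822·18560
So 18560·(-9822) ≡ 1 (mod 41497), giving 18560⁻¹ ≡ 31675.
x ≡ 18560⁻¹·15199 ≡ 31675·15199 ≡ 21628 (mod 41497).

21628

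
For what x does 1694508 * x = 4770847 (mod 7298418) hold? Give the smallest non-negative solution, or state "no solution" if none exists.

no solution

gcd(1694508, 7298418):
7298418 = 4·1694508 + 520386
1694508 = 3·520386 + 133350
520386 = 3·133350 + 120336
133350 = 1·120336 + 13014
120336 = 9·13014 + 3210
13014 = 4·3210 + 174
3210 = 18·174 + 78
174 = 2·78 + 18
78 = 4·18 + 6
18 = 3·6 + 0
gcd = 6, but 6 ∤ 4770847, so the congruence has no solution.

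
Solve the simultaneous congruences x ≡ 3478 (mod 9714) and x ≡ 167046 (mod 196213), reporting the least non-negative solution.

Write x = 3478 + 9714·k. Then 9714·k ≡ 167046 − 3478 ≡ 163568 (mod 196213).
Need 9714⁻¹ mod 196213. Extended Euclid on (196213, 9714):
196213 = 20·9714 + 1933
9714 = 5·1933 + 49
1933 = 39·49 + 22
49 = 2·22 + 5
22 = 4·5 + 2
5 = 2·2 + 1
2 = 2·1 + 0
Back-substitute:
1 = 5 − 2·2
1 = −2·22 + 9·5
1 = 9·49 − 20·22
1 = −20·1933 + 789·49
1 = 789·9714 − 3965·1933
1 = −3965·196213 + 80089·9714
9714⁻¹ ≡ 80089 (mod 196213), so k ≡ 80089·163568 ≡ 32820 (mod 196213).
x = 3478 + 9714·32820 = 318816958.

318816958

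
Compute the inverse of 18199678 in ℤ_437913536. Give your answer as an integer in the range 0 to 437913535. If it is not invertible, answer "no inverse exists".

Compute gcd(18199678, 437913536):
437913536 = 24*18199678 + 1121264
18199678 = 16*1121264 + 259454
1121264 = 4*259454 + 83448
259454 = 3*83448 + 9110
83448 = 9*9110 + 1458
9110 = 6*1458 + 362
1458 = 4*362 + 10
362 = 36*10 + 2
10 = 5*2 + 0
gcd(18199678, 437913536) = 2 ≠ 1, so 18199678 has no multiplicative inverse modulo 437913536.

no inverse exists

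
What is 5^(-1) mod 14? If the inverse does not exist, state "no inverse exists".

3

Run Euclid on (14, 5):
14 = 2*5 + 4
5 = 1*4 + 1
4 = 4*1 + 0
gcd = 1, so the inverse exists. Back-substitute:
1 = 5 − 4
1 = −14 + 3·5
So 5·3 ≡ 1 (mod 14).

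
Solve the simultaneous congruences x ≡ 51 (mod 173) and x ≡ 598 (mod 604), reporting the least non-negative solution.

Write x = 51 + 173·k. Then 173·k ≡ 598 − 51 ≡ 547 (mod 604).
Need 173⁻¹ mod 604. Extended Euclid on (604, 173):
604 = 3*173 + 85
173 = 2*85 + 3
85 = 28*3 + 1
3 = 3*1 + 0
Back-substitute:
1 = 85 − 28·3
1 = −28·173 + 57·85
1 = 57·604 − 199·173
173⁻¹ ≡ 405 (mod 604), so k ≡ 405·547 ≡ 471 (mod 604).
x = 51 + 173·471 = 81534.

81534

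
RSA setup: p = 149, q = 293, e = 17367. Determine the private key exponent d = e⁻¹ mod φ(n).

11367

φ(n) = (p−1)(q−1) = 148·292 = 43216.
Need d with 17367·d ≡ 1 (mod 43216). Apply the extended Euclidean algorithm:
43216 = 2·17367 + 8482
17367 = 2·8482 + 403
8482 = 21·403 + 19
403 = 21·19 + 4
19 = 4·4 + 3
4 = 1·3 + 1
3 = 3·1 + 0
Back-substitute:
1 = 4 − 3
1 = −19 + 5·4
1 = 5·403 − 106·19
1 = −106·8482 + 2231·403
1 = 2231·17367 − 4568·8482
1 = −4568·43216 + 11367·17367
So 17367·11367 ≡ 1 (mod 43216), hence d = 11367.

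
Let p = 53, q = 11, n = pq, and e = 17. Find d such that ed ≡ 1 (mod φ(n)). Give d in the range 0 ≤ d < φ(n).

153

φ(n) = (p−1)(q−1) = 52·10 = 520.
Need d with 17·d ≡ 1 (mod 520). Apply the extended Euclidean algorithm:
520 = 30·17 + 10
17 = 1·10 + 7
10 = 1·7 + 3
7 = 2·3 + 1
3 = 3·1 + 0
Back-substitute:
1 = 7 − 2·3
1 = −2·10 + 3·7
1 = 3·17 − 5·10
1 = −5·520 + 153·17
So 17·153 ≡ 1 (mod 520), hence d = 153.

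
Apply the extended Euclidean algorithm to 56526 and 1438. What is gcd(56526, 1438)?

2

Repeated division:
56526 = 39×1438 + 444
1438 = 3×444 + 106
444 = 4×106 + 20
106 = 5×20 + 6
20 = 3×6 + 2
6 = 3×2 + 0
gcd(56526, 1438) = 2.
Express as a combination:
2 = 20 − 3·6
2 = −3·106 + 16·20
2 = 16·444 − 67·106
2 = −67·1438 + 217·444
2 = 217·56526 − 8530·1438
So 2 = (217)·56526 + (-8530)·1438.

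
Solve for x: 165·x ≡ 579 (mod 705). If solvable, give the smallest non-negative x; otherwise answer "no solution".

gcd(165, 705):
705 = 4×165 + 45
165 = 3×45 + 30
45 = 1×30 + 15
30 = 2×15 + 0
gcd = 15, but 15 ∤ 579, so the congruence has no solution.

no solution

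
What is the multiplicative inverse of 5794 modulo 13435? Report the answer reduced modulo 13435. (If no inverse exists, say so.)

gcd(13435, 5794) by repeated division:
13435 = 2×5794 + 1847
5794 = 3×1847 + 253
1847 = 7×253 + 76
253 = 3×76 + 25
76 = 3×25 + 1
25 = 25×1 + 0
The gcd is 1. Working backward:
1 = 76 − 3·25
1 = −3·253 + 10·76
1 = 10·1847 − 73·253
1 = −73·5794 + 229·1847
1 = 229·13435 − 531·5794
Hence 5794⁻¹ ≡ -531 ≡ 12904 (mod 13435).

12904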